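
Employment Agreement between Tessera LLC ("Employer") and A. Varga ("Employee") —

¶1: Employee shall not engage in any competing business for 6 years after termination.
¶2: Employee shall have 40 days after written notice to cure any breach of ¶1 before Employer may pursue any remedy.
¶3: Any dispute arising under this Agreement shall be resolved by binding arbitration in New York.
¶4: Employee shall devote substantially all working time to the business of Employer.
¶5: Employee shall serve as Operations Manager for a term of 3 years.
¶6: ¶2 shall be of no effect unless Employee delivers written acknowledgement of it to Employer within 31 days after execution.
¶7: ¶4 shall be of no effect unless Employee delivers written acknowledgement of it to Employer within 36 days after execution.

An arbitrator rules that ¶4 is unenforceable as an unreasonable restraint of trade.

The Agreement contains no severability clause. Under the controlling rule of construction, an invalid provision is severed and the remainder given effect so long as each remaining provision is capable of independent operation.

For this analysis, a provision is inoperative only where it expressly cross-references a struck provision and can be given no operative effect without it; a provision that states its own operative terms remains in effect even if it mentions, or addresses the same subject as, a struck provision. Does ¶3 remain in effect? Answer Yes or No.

¶4 is struck. ¶7 operates only by reference to ¶4, so it falls with ¶4. With no severability clause, the stated default rule severs what cannot stand and enforces each remaining provision that can operate on its own. The provisions still in force are ¶1, ¶2, ¶3, ¶5, and ¶6. ¶3 is among the surviving provisions, so the answer is yes.

Yes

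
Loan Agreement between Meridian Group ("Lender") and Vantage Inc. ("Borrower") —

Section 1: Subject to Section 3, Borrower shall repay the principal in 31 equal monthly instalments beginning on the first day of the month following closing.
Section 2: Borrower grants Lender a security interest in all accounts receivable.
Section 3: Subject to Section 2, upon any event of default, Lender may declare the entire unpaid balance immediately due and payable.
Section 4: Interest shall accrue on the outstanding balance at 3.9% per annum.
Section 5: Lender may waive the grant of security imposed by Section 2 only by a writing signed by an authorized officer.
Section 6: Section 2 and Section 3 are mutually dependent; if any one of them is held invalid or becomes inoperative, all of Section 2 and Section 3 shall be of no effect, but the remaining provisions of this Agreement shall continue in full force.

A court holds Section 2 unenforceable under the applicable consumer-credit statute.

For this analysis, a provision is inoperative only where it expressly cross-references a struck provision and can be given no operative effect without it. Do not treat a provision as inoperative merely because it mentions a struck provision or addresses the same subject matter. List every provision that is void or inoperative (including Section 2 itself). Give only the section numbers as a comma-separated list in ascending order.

2, 3, 5

Section 2 is struck. Section 5 has no operative effect of its own apart from Section 2 and is therefore inoperative. Although Section 1 refers to Section 3, its operative terms do not depend on Section 3, so it remains in effect. Section 6 declares Section 2 and Section 3 mutually dependent; since one of them has fallen, all of them are of no effect. That brings down Section 3 as well. The remainder continues in force under Section 6. That leaves Section 1, Section 4, and Section 6 in effect.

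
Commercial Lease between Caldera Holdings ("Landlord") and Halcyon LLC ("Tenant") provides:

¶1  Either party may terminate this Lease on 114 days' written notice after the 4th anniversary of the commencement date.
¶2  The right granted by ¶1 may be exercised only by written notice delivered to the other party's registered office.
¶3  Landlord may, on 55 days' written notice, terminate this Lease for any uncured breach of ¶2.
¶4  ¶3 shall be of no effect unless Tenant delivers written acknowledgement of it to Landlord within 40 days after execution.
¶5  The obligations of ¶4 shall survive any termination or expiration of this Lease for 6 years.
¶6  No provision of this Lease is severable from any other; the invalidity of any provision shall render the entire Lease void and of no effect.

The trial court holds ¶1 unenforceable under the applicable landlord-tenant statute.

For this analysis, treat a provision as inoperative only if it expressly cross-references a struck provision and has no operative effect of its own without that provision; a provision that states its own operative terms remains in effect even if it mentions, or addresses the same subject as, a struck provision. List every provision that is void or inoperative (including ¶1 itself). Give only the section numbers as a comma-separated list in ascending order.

¶1 is struck. ¶2 operates only by reference to ¶1, so it falls with ¶1. ¶3 operates only by reference to ¶2, so it falls with ¶2. ¶4 merely fixes the acknowledgement condition for ¶3; with ¶3 gone it has nothing to operate on and falls away. The only function of ¶5 is the survival period for ¶4, so it cannot stand once ¶4 is removed. ¶6 provides that the Lease is not severable, so the invalidity of any one provision voids the entire Lease. No provision of the Lease survives.

1, 2, 3, 4, 5, 6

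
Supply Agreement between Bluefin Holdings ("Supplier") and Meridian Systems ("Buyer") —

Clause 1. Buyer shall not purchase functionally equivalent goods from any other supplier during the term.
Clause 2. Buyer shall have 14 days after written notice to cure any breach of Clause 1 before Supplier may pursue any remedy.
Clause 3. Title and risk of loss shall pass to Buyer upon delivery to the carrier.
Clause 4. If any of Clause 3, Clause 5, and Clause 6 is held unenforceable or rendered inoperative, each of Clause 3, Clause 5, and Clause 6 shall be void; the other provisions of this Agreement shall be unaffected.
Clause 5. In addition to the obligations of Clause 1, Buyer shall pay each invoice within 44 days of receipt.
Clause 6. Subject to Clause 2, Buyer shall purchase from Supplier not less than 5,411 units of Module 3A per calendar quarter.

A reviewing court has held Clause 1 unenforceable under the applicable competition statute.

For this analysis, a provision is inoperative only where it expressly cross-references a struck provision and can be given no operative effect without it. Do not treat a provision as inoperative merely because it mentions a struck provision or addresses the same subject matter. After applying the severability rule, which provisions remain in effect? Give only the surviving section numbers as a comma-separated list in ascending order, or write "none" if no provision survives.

3, 4, 5, 6

Clause 1 is struck. The only function of Clause 2 is the cure period for breach of Clause 1, so it cannot stand once Clause 1 is removed. Although Clause 5 refers to Clause 1, its operative terms do not depend on Clause 1, so it remains in effect. Although Clause 6 refers to Clause 2, its operative terms do not depend on Clause 2, so it remains in effect. Clause 4 ties Clause 3, Clause 5, and Clause 6 together, but none of those is affected here; the remaining provisions continue in force under Clause 4. The provisions still in force are Clause 3, Clause 4, Clause 5, and Clause 6.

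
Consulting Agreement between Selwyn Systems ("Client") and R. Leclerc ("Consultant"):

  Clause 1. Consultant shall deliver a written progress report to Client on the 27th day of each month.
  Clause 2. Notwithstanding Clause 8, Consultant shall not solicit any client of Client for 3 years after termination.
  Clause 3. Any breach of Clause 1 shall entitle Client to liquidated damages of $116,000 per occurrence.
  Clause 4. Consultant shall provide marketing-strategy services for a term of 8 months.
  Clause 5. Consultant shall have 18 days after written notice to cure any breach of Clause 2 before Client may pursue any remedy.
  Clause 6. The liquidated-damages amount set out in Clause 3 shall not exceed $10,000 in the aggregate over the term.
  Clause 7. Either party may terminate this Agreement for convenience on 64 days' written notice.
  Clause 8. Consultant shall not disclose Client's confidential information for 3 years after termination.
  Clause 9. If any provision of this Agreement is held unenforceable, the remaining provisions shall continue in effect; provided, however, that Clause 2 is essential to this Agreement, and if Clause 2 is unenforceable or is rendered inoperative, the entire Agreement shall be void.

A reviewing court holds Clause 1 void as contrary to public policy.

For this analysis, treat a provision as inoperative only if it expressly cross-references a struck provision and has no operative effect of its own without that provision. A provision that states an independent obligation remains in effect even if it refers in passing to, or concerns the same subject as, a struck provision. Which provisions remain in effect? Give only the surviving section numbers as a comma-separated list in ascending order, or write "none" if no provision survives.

Clause 1 is struck. Clause 3 operates only by reference to Clause 1, so it falls with Clause 1. Clause 6 does nothing except set the aggregate cap on the liquidated-damages amount by reference to Clause 3; with Clause 3 gone it has no independent effect and is inoperative. Clause 9 makes Clause 2 an essential term, but Clause 2 is unaffected, so the severability proviso in Clause 9 preserves the remaining provisions. That leaves Clause 2, Clause 4, Clause 5, Clause 7, Clause 8, and Clause 9 in effect.

2, 4, 5, 7, 8, 9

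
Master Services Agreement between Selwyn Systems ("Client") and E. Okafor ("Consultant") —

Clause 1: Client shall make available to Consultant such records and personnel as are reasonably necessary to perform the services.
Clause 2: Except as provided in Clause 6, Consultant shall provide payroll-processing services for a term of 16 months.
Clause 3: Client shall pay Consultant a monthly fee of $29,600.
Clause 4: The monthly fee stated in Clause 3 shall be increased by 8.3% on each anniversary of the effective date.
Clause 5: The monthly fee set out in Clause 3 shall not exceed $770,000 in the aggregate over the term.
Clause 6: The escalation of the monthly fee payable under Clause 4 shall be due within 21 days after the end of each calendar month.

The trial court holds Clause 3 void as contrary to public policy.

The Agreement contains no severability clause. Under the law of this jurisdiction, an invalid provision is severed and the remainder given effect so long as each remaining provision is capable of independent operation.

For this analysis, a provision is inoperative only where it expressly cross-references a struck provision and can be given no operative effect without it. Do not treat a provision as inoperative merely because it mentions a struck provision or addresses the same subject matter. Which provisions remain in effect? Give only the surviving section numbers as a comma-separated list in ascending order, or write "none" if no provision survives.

1, 2

Clause 3 is struck. Clause 4 operates only by reference to Clause 3, so it falls with Clause 3. The whole of Clause 5 is the aggregate cap on the monthly fee, defined by reference to Clause 3, so Clause 5 cannot stand once Clause 3 is removed. Clause 6 has no operative effect of its own apart from Clause 4 and is therefore inoperative. Clause 2 mentions Clause 6 but its own obligation stands independently of Clause 6, so Clause 2 is not affected. Under the stated default rule, only provisions that cannot operate independently fall away; the rest are enforced. The provisions still in force are Clause 1 and Clause 2.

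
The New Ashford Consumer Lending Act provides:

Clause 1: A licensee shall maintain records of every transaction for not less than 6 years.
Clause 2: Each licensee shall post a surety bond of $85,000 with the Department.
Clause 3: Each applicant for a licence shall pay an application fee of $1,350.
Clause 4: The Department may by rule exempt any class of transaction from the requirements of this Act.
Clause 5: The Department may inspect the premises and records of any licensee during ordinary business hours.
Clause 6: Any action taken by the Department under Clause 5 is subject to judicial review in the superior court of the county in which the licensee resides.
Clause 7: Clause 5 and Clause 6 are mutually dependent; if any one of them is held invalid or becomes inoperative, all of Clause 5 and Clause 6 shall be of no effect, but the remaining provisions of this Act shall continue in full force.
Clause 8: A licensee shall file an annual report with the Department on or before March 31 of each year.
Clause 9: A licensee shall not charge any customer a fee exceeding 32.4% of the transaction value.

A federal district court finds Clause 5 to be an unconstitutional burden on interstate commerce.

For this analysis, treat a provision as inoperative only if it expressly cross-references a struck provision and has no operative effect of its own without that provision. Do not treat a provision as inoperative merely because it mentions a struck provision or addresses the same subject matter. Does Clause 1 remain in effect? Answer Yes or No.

Yes

Clause 5 is struck. Clause 6 operates only by reference to Clause 5, so it falls with Clause 5. Clause 7 declares Clause 5 and Clause 6 mutually dependent; since one of them has fallen, all of them are of no effect. The remainder continues in force under Clause 7. The provisions still in force are Clause 1, Clause 2, Clause 3, Clause 4, Clause 7, Clause 8, and Clause 9. Clause 1 is among the surviving provisions, so the answer is yes.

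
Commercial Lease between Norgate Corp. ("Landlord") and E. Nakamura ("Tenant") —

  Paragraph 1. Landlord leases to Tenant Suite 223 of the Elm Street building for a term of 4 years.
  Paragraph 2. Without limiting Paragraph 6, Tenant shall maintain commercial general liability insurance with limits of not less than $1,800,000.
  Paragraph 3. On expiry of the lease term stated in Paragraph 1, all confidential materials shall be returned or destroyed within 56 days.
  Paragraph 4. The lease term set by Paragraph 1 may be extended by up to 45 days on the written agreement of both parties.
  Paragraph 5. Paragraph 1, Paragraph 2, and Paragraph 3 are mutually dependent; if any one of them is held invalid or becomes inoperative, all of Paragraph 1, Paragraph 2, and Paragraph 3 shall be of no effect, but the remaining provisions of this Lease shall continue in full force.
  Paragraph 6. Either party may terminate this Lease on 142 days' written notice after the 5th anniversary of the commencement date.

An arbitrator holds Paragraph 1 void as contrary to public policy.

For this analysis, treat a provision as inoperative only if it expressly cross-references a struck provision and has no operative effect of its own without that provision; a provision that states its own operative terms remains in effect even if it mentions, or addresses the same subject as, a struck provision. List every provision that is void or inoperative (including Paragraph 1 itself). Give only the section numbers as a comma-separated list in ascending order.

Paragraph 1 is struck. Paragraph 3 merely fixes the return obligation tied to Paragraph 1; with Paragraph 1 gone it has nothing to operate on and falls away. Paragraph 4 does nothing except set the extension of the lease term by reference to Paragraph 1; with Paragraph 1 gone it has no independent effect and is inoperative. Paragraph 5 declares Paragraph 1, Paragraph 2, and Paragraph 3 mutually dependent; since one of them has fallen, all of them are of no effect. That brings down Paragraph 2 as well. The remainder continues in force under Paragraph 5. The provisions still in force are Paragraph 5 and Paragraph 6.

1, 2, 3, 4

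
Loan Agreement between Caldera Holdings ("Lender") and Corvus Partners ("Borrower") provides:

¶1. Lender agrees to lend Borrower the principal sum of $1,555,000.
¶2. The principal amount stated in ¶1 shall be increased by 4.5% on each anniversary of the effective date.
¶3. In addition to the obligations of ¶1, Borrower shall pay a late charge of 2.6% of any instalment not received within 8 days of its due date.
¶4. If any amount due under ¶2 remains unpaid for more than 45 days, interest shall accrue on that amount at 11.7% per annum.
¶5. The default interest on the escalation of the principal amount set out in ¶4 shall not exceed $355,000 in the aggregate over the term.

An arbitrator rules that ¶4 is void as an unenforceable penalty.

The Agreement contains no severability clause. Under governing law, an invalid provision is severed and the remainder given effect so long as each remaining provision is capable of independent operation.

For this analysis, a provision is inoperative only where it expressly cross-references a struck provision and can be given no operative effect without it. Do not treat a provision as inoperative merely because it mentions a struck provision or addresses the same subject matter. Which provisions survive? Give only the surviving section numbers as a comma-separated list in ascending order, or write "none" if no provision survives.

¶4 is struck. ¶5 has no operative effect of its own apart from ¶4 and is therefore inoperative. With no severability clause, the stated default rule severs what cannot stand and enforces each remaining provision that can operate on its own. The provisions still in force are ¶1, ¶2, and ¶3.

1, 2, 3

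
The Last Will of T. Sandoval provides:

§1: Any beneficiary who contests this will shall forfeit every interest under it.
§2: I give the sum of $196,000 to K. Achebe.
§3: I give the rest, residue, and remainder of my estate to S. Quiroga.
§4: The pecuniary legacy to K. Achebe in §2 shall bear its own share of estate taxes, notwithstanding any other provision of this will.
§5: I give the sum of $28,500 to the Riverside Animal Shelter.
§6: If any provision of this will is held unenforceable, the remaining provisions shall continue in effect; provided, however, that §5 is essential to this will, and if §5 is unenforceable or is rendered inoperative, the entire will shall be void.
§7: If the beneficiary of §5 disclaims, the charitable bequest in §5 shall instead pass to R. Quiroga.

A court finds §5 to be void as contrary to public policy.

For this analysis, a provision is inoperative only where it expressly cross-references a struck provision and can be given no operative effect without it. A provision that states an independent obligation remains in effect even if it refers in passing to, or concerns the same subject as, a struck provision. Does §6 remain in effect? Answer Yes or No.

§5 is struck. The only function of §7 is the alternative disposition for §5, so it cannot stand once §5 is removed. §6 makes §5 an essential term, and §5 is the provision held invalid; under §6, the entire will is therefore void. No provision of the will survives. §6 is among the inoperative provisions, so the answer is no.

No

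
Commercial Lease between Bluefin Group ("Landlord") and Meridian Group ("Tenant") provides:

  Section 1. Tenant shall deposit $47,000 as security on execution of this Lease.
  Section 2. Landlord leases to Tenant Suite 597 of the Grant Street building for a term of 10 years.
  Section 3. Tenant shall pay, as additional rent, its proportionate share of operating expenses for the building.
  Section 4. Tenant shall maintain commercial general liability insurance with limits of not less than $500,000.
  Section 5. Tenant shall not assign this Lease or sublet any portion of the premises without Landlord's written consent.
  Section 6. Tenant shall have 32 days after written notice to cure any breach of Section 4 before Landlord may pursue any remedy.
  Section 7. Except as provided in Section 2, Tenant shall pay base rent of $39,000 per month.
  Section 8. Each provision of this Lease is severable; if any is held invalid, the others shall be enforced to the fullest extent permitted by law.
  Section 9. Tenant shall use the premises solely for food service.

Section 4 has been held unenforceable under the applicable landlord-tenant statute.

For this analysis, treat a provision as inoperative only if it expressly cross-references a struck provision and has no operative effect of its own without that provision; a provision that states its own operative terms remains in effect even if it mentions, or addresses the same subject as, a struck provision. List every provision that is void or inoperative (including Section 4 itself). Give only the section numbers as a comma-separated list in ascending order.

Section 4 is struck. The only function of Section 6 is the cure period for breach of Section 4, so it cannot stand once Section 4 is removed. Under the severability clause in Section 8, the remaining provisions continue in force. The provisions still in force are Section 1, Section 2, Section 3, Section 5, Section 7, Section 8, and Section 9.

4, 6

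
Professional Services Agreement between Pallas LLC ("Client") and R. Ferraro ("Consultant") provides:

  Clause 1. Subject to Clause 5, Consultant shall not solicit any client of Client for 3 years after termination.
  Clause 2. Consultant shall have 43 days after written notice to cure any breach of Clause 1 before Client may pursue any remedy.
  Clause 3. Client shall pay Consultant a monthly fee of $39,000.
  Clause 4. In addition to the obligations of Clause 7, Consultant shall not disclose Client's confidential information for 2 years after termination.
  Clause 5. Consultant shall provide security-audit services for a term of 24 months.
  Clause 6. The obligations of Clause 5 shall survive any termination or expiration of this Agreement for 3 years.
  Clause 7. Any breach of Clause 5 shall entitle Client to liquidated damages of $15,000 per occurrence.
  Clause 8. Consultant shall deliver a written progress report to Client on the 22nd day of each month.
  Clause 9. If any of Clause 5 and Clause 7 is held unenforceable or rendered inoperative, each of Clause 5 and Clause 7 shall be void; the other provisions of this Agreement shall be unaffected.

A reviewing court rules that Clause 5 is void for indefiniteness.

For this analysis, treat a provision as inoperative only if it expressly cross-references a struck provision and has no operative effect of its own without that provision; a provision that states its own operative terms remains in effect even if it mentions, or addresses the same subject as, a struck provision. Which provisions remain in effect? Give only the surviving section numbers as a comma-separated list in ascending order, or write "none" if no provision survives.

1, 2, 3, 4, 8, 9

Clause 5 is struck. Clause 6 merely fixes the survival period for Clause 5; with Clause 5 gone it has nothing to operate on and falls away. The whole of Clause 7 is the liquidated-damages amount, defined by reference to Clause 5, so Clause 7 cannot stand once Clause 5 is removed. Clause 4 mentions Clause 7 but its own obligation stands independently of Clause 7, so Clause 4 is not affected. Although Clause 1 refers to Clause 5, its operative terms do not depend on Clause 5, so it remains in effect. Clause 9 declares Clause 5 and Clause 7 mutually dependent; since one of them has fallen, all of them are of no effect. The remainder continues in force under Clause 9. The provisions still in force are Clause 1, Clause 2, Clause 3, Clause 4, Clause 8, and Clause 9.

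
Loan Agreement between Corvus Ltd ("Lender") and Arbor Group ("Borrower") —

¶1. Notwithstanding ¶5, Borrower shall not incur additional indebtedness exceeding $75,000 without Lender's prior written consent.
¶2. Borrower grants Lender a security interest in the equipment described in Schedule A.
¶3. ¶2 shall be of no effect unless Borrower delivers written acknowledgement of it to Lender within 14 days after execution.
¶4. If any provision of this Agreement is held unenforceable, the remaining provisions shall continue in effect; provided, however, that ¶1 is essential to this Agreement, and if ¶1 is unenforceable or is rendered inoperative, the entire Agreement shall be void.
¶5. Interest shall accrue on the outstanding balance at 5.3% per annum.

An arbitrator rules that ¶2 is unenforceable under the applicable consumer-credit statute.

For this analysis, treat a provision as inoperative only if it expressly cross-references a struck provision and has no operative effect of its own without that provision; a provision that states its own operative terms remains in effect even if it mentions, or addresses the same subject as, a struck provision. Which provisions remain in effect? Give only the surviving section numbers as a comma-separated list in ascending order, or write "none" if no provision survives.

¶2 is struck. ¶3 operates only by reference to ¶2, so it falls with ¶2. ¶4 makes ¶1 an essential term, but ¶1 is unaffected, so the severability proviso in ¶4 preserves the remaining provisions. That leaves ¶1, ¶4, and ¶5 in effect.

1, 4, 5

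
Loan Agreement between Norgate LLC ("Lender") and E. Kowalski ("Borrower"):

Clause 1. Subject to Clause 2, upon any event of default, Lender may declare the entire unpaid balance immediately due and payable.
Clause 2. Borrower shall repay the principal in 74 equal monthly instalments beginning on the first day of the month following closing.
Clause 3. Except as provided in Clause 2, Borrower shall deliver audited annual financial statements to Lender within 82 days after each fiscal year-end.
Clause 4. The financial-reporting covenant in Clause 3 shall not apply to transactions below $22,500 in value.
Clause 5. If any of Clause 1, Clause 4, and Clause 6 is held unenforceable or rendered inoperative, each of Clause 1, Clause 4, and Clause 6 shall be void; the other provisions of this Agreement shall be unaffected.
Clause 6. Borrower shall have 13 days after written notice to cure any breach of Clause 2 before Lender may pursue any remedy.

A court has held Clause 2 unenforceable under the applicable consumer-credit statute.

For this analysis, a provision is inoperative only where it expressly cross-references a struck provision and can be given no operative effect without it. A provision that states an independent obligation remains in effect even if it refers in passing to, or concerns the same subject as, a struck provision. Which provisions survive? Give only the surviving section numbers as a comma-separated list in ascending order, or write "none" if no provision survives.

3, 5

Clause 2 is struck. The only function of Clause 6 is the cure period for breach of Clause 2, so it cannot stand once Clause 2 is removed. Clause 3 mentions Clause 2 but its own obligation stands independently of Clause 2, so Clause 3 is not affected. Clause 5 declares Clause 1, Clause 4, and Clause 6 mutually dependent; since one of them has fallen, all of them are of no effect. That brings down Clause 1 and Clause 4 as well. The remainder continues in force under Clause 5. Clause 3 and Clause 5 remain in effect.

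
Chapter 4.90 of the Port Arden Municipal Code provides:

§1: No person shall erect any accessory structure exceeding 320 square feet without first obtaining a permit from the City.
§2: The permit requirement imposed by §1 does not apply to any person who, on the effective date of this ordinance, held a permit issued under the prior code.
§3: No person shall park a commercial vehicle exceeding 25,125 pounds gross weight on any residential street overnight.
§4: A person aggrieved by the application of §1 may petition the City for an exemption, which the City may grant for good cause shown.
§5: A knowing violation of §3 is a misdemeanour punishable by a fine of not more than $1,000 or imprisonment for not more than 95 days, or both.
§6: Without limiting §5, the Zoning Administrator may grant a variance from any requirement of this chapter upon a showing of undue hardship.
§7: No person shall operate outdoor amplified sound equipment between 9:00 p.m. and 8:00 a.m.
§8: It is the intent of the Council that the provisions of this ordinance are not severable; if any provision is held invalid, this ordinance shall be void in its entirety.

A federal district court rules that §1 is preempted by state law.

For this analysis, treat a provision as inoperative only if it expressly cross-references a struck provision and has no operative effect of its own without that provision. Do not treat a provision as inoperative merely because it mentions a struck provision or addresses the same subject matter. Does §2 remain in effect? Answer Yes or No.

§1 is struck. §2 merely fixes the grandfather exemption from §1; with §1 gone it has nothing to operate on and falls away. §4 has no operative effect of its own apart from §1 and is therefore inoperative. §8 provides that the ordinance is not severable, so the invalidity of any one provision voids the entire ordinance. No provision of the ordinance survives. §2 is among the inoperative provisions, so the answer is no.

No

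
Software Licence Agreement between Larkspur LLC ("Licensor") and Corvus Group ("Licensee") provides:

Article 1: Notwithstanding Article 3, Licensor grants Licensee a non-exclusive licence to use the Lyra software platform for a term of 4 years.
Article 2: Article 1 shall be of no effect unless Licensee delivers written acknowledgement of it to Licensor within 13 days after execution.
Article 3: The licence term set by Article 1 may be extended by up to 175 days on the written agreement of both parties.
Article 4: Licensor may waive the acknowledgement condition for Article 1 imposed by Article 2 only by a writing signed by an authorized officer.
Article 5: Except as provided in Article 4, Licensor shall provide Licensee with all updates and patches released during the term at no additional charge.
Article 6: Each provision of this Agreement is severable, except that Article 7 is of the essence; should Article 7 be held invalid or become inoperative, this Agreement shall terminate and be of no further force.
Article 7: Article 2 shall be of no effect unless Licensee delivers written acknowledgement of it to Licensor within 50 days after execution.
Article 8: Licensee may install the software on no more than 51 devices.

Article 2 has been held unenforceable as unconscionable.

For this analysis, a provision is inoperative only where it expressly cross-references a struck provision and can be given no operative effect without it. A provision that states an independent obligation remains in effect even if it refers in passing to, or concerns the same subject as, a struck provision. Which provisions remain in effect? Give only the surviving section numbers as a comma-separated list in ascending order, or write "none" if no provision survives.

none

Article 2 is struck. Article 4 operates only by reference to Article 2, so it falls with Article 2. Article 7 has no operative effect of its own apart from Article 2 and is therefore inoperative. Article 6 makes Article 7 an essential term, and Article 7 has been rendered inoperative by the cascade; under Article 6, the entire Agreement is therefore void. No provision of the Agreement survives.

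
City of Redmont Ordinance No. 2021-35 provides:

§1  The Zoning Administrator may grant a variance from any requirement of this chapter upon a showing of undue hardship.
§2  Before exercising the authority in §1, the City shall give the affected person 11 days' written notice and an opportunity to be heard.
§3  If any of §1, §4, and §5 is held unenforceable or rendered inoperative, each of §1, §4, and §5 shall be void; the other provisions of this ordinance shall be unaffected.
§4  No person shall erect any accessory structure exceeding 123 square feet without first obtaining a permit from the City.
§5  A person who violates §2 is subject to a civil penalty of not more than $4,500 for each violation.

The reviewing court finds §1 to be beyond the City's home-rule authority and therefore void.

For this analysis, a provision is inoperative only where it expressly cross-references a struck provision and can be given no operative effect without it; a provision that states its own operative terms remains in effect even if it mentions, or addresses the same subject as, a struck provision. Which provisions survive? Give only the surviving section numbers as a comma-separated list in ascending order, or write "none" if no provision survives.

3

§1 is struck. §2 merely fixes the notice-and-hearing requirement for §1; with §1 gone it has nothing to operate on and falls away. §5 merely fixes the civil penalty for violating §2; with §2 gone it has nothing to operate on and falls away. §3 declares §1, §4, and §5 mutually dependent; since one of them has fallen, all of them are of no effect. That brings down §4 as well. The remainder continues in force under §3. Only §3 remains in effect.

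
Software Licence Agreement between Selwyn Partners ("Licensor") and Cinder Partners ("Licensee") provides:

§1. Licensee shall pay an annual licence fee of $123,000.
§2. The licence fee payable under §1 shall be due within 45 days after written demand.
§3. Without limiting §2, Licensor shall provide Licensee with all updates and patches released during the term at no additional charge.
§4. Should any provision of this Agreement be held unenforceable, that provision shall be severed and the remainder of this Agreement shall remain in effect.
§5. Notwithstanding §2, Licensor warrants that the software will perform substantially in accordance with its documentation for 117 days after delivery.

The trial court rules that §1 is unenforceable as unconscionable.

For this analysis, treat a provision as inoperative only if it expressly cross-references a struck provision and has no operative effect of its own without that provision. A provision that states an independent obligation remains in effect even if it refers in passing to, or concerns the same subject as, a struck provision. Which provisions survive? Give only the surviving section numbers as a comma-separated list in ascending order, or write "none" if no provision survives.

3, 4, 5

§1 is struck. §2 operates only by reference to §1, so it falls with §1. Although §3 refers to §2, its operative terms do not depend on §2, so it remains in effect. §5 mentions §2 but its own obligation stands independently of §2, so §5 is not affected. Under the severability clause in §4, the remaining provisions continue in force. That leaves §3, §4, and §5 in effect.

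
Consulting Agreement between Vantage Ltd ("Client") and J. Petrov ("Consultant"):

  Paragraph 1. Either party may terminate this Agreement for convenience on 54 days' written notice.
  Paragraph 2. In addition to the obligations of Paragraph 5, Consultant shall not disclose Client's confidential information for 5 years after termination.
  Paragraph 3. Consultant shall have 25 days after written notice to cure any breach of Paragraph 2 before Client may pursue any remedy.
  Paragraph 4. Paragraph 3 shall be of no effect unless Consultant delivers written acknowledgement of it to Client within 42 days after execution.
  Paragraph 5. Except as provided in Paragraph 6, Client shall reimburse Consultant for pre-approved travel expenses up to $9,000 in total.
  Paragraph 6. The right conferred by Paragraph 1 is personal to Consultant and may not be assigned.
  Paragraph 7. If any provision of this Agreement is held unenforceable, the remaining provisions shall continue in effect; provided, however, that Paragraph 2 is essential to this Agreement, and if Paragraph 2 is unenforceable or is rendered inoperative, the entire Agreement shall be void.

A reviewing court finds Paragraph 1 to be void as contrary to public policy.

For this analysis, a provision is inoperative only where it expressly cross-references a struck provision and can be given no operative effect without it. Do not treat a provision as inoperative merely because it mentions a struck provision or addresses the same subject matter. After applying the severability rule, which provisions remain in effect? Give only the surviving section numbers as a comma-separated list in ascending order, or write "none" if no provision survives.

2, 3, 4, 5, 7

Paragraph 1 is struck. The only function of Paragraph 6 is the non-assignment of Paragraph 1, so it cannot stand once Paragraph 1 is removed. Paragraph 5 mentions Paragraph 6 but its own obligation stands independently of Paragraph 6, so Paragraph 5 is not affected. Paragraph 7 makes Paragraph 2 an essential term, but Paragraph 2 is unaffected, so the severability proviso in Paragraph 7 preserves the remaining provisions. The provisions still in force are Paragraph 2, Paragraph 3, Paragraph 4, Paragraph 5, and Paragraph 7.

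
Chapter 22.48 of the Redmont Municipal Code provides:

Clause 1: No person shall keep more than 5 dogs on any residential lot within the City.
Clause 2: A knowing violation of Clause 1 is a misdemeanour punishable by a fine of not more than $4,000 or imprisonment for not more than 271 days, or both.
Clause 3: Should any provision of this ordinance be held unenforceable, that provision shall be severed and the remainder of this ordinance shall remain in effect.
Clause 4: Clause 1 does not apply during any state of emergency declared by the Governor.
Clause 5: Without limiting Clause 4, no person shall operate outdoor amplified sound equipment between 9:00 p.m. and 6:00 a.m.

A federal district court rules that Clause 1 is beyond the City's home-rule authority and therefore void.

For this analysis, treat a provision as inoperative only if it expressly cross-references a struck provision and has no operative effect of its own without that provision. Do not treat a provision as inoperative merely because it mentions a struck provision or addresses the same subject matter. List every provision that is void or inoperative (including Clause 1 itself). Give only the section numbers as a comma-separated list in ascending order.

1, 2, 4

Clause 1 is struck. Clause 2 has no operative effect of its own apart from Clause 1 and is therefore inoperative. The only function of Clause 4 is the emergency suspension of Clause 1, so it cannot stand once Clause 1 is removed. Clause 5 mentions Clause 4 but its own obligation stands independently of Clause 4, so Clause 5 is not affected. Clause 3 is a severability clause and preserves every provision that can still be given independent effect. Clause 3 and Clause 5 remain in effect.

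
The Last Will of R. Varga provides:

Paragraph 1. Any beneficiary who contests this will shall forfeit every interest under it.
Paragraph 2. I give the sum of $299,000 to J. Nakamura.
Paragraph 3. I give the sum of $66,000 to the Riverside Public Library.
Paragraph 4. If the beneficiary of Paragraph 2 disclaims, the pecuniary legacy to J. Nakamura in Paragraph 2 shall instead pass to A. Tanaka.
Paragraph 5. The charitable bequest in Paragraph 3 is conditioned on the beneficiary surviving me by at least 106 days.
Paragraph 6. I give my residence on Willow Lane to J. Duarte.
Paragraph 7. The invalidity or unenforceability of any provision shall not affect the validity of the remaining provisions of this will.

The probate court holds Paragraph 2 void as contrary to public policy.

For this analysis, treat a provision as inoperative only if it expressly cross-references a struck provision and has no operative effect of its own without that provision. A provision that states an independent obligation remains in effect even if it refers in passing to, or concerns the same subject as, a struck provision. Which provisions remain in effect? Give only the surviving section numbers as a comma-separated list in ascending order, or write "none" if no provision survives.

1, 3, 5, 6, 7

Paragraph 2 is struck. The only function of Paragraph 4 is the alternative disposition for Paragraph 2, so it cannot stand once Paragraph 2 is removed. Paragraph 7 is a severability clause and preserves every provision that can still be given independent effect. Paragraph 1, Paragraph 3, Paragraph 5, Paragraph 6, and Paragraph 7 remain in effect.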